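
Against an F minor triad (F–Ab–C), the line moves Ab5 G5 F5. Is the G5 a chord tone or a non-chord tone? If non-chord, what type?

The harmony at that moment is F minor triad (F, Ab, C); G5 is not a chord tone.
It is approached by step down from Ab5 and left by step down to F5.
Step in, step out in the same direction — a passing tone.

Non-chord tone — a passing tone.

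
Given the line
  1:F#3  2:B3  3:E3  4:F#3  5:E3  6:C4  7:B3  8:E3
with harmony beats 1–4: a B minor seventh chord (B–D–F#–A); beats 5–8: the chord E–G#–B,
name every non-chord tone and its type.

The harmony at that moment is B minor seventh chord (B, D, F#, A); E3 is not a chord tone.
It is approached by leap down from B3 and left by step up to F#3.
Leap in, step out — an appoggiatura.
The harmony at that moment is E major triad (E, G#, B); C4 is not a chord tone.
It is approached by leap up from E3 and left by step down to B3.
Leap in, step out — an appoggiatura.

E3 (beat 3) — appoggiatura; C4 (beat 6) — appoggiatura.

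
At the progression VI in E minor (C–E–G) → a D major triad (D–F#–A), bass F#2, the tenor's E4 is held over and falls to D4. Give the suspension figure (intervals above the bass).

7–6 suspension.

At the second chord the bass is F#2. The suspended E4 lies a seventh above the bass; after resolving down by step to D4, the interval above the bass becomes a sixth.
Suspension figures are named by those two intervals: 7–6.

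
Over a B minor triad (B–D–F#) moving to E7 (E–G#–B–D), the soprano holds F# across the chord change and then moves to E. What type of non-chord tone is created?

F# is a suspension.

The harmony at that moment is E dominant seventh chord (E, G#, B, D); F# is not a chord tone.
It is held over (the same pitch as the preceding F#) and left by step down to E.
Held over from the previous chord and resolving down by step — a suspension.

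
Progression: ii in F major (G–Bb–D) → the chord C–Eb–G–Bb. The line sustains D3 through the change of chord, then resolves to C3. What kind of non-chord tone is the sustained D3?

The harmony at that moment is C minor seventh chord (C, Eb, G, Bb); D3 is not a chord tone.
It is held over (the same pitch as the preceding D3) and left by step down to C3.
Held over from the previous chord and resolving down by step — a suspension.

D3 is a suspension.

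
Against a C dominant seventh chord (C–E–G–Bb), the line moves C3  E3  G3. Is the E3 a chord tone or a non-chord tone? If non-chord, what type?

C dominant seventh chord contains C, E, G, Bb; E is the third, so it is a chord tone.

Chord tone (the third of C dominant seventh chord).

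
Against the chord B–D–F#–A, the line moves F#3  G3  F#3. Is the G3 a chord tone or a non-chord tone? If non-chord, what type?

The harmony at that moment is B minor seventh chord (B, D, F#, A); G3 is not a chord tone.
It is approached by step up from F#3 and left by step down to F#3.
Step away and step back to the same note — a neighbor tone (upper neighbor).

Non-chord tone — a neighbor tone.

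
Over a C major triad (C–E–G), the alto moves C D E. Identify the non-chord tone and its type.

D is a passing tone.

The harmony at that moment is C major triad (C, E, G); D is not a chord tone.
It is approached by step up from C and left by step up to E.
Step in, step out in the same direction — a passing tone.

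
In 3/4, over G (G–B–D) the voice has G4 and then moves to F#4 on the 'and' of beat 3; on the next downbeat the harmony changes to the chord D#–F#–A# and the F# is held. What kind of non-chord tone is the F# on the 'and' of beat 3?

The harmony at that moment is G major triad (G, B, D); F#4 is not a chord tone.
It is approached by step down from G4 and then sustained as the same pitch into the next harmony.
Arriving early and becoming a chord tone when the harmony changes — an anticipation.

Anticipation.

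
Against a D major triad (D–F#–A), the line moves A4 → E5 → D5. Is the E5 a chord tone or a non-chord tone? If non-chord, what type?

Non-chord tone — an appoggiatura.

The harmony at that moment is D major triad (D, F#, A); E5 is not a chord tone.
It is approached by leap up from A4 and left by step down to D5.
Leap in, step out — an appoggiatura.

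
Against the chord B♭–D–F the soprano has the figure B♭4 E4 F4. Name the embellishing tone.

E4 is an appoggiatura.

The harmony at that moment is B♭ major triad (B♭, D, F); E4 is not a chord tone.
It is approached by leap down from B♭4 and left by step up to F4.
Leap in, step out — an appoggiatura.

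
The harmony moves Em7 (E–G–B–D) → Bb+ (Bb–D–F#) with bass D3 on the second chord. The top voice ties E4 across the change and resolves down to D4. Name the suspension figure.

At the second chord the bass is D3. The suspended E4 lies a ninth above the bass; after resolving down by step to D4, the interval above the bass becomes an octave.
Suspension figures are named by those two intervals: 9–8.

9–8 suspension.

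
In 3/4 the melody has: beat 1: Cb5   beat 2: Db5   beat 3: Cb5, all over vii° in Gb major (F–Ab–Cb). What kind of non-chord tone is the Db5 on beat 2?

The harmony at that moment is F diminished triad (F, Ab, Cb); Db5 is not a chord tone.
It is approached by step up from Cb5 and left by step down to Cb5.
Step away and step back to the same note — a neighbor tone (upper neighbor).

Upper neighbor tone.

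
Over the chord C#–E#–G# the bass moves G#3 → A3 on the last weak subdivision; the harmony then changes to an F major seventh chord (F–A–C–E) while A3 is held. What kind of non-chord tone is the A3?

A3 is an anticipation.

The harmony at that moment is C# major triad (C#, E#, G#); A3 is not a chord tone.
It is approached by step up from G#3 and then sustained as the same pitch into the next harmony.
Arriving early and becoming a chord tone when the harmony changes — an anticipation.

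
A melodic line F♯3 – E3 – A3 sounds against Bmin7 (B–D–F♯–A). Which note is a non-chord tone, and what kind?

E3 is an escape tone.

The harmony at that moment is B minor seventh chord (B, D, F♯, A); E3 is not a chord tone.
It is approached by step down from F♯3 and left by leap up to A3.
Step in, leap out — an escape tone.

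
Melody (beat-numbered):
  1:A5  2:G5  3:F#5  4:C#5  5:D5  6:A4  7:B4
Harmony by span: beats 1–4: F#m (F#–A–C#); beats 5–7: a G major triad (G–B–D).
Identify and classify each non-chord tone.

G5 (beat 2) — passing tone; A4 (beat 6) — appoggiatura.

The harmony at that moment is F# minor triad (F#, A, C#); G5 is not a chord tone.
It is approached by step down from A5 and left by step down to F#5.
Step in, step out in the same direction — a passing tone.
The harmony at that moment is G major triad (G, B, D); A4 is not a chord tone.
It is approached by leap down from D5 and left by step up to B4.
Leap in, step out — an appoggiatura.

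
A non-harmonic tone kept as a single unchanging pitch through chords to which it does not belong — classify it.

Pedal tone.

Approach: none. Departure: none — a single pitch is sustained while the chords change around it, passing through harmonies that do not contain it.
No melodic motion at all; the dissonance is created entirely by the moving harmonies against the stationary note — a pedal tone (pedal point).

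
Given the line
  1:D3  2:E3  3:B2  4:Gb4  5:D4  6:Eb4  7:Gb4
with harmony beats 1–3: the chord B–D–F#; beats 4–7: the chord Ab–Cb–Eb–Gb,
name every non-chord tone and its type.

The harmony at that moment is B minor triad (B, D, F#); E3 is not a chord tone.
It is approached by step up from D3 and left by leap down to B2.
Step in, leap out — an escape tone.
The harmony at that moment is Ab minor seventh chord (Ab, Cb, Eb, Gb); D4 is not a chord tone.
It is approached by leap down from Gb4 and left by step up to Eb4.
Leap in, step out — an appoggiatura.

E3 (beat 2) — escape tone; D4 (beat 5) — appoggiatura.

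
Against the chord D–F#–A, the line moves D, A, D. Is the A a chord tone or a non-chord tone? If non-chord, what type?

D major triad contains D, F#, A; A is the fifth, so it is a chord tone.

Chord tone (the fifth of D major triad).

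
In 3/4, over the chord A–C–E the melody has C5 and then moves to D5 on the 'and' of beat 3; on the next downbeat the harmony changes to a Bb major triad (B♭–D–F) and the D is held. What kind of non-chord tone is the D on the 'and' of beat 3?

The harmony at that moment is A minor triad (A, C, E); D5 is not a chord tone.
It is approached by step up from C5 and then sustained as the same pitch into the next harmony.
Arriving early and becoming a chord tone when the harmony changes — an anticipation.

Anticipation.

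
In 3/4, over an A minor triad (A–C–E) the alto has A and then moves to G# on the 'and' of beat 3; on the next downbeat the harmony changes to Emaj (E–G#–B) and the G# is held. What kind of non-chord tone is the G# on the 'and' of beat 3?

Anticipation.

The harmony at that moment is A minor triad (A, C, E); G# is not a chord tone.
It is approached by step down from A and then sustained as the same pitch into the next harmony.
Arriving early and becoming a chord tone when the harmony changes — an anticipation.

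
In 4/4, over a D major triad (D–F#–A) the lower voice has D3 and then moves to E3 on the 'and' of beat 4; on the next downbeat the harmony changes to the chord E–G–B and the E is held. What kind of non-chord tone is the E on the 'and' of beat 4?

The harmony at that moment is D major triad (D, F#, A); E3 is not a chord tone.
It is approached by step up from D3 and then sustained as the same pitch into the next harmony.
Arriving early and becoming a chord tone when the harmony changes — an anticipation.

Anticipation.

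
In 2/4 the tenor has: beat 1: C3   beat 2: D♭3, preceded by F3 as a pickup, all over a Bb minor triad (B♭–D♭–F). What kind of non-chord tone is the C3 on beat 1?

The harmony at that moment is B♭ minor triad (B♭, D♭, F); C3 is not a chord tone.
It is approached by leap down from F3 and left by step up to D♭3.
Leap in, step out, metrically accented — an appoggiatura.

Appoggiatura.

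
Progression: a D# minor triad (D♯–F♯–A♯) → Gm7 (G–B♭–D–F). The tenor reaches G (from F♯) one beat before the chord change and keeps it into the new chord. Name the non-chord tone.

The harmony at that moment is D♯ minor triad (D♯, F♯, A♯); G is not a chord tone.
It is approached by step up from F♯ and then sustained as the same pitch into the next harmony.
Arriving early and becoming a chord tone when the harmony changes — an anticipation.

G is an anticipation.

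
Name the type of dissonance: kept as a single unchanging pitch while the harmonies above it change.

Approach: none. Departure: none — a single pitch is sustained while the chords change around it, passing through harmonies that do not contain it.
No melodic motion at all; the dissonance is created entirely by the moving harmonies against the stationary note — a pedal tone (pedal point).

Pedal tone.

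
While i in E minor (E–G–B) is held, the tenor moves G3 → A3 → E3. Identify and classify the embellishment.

The harmony at that moment is E minor triad (E, G, B); A3 is not a chord tone.
It is approached by step up from G3 and left by leap down to E3.
Step in, leap out — an escape tone.

A3 is an escape tone.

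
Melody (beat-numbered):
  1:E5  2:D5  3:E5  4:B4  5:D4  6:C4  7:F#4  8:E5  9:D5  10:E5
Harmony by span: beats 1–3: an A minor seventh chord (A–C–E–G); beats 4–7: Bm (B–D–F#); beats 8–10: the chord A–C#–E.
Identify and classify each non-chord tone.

The harmony at that moment is A minor seventh chord (A, C, E, G); D5 is not a chord tone.
It is approached by step down from E5 and left by step up to E5.
Step away and step back to the same note — a neighbor tone (lower neighbor).
The harmony at that moment is B minor triad (B, D, F#); C4 is not a chord tone.
It is approached by step down from D4 and left by leap up to F#4.
Step in, leap out — an escape tone.
The harmony at that moment is A major triad (A, C#, E); D5 is not a chord tone.
It is approached by step down from E5 and left by step up to E5.
Step away and step back to the same note — a neighbor tone (lower neighbor).

D5 (beat 2) — neighbor tone; C4 (beat 6) — escape tone; D5 (beat 9) — neighbor tone.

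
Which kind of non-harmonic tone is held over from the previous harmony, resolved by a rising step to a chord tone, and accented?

Approach: by preparation — the pitch is first a chord tone, then held (tied or repeated) while the harmony changes under it. Departure: up by step. Metric position: strong.
A prepared dissonance that resolves upward by step — a retardation. (The same figure resolving downward would be a suspension.)

Retardation.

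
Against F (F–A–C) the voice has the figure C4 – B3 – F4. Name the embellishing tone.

The harmony at that moment is F major triad (F, A, C); B3 is not a chord tone.
It is approached by step down from C4 and left by leap up to F4.
Step in, leap out — an escape tone.

B3 is an escape tone.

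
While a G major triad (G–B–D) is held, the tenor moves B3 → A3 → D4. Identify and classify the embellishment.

A3 is an escape tone.

The harmony at that moment is G major triad (G, B, D); A3 is not a chord tone.
It is approached by step down from B3 and left by leap up to D4.
Step in, leap out — an escape tone.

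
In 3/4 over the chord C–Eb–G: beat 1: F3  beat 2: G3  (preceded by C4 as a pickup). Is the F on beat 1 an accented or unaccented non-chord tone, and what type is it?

The harmony at that moment is C minor triad (C, Eb, G); F3 is not a chord tone.
It is approached by leap down from C4 and left by step up to G3.
Leap in, step out — an appoggiatura.
It falls on the downbeat, so it is accented.

Accented appoggiatura.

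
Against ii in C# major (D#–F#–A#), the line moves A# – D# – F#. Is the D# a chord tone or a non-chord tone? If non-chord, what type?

Chord tone (the root of D# minor triad).

D# minor triad contains D#, F#, A#; D# is the root, so it is a chord tone.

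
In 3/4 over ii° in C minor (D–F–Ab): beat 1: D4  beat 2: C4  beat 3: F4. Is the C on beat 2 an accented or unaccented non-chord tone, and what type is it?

Unaccented escape tone.

The harmony at that moment is D diminished triad (D, F, Ab); C4 is not a chord tone.
It is approached by step down from D4 and left by leap up to F4.
Step in, leap out — an escape tone.
It falls on a weak beat, so it is unaccented.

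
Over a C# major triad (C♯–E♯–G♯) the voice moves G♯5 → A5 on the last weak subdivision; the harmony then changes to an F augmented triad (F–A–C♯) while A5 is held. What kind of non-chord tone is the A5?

The harmony at that moment is C♯ major triad (C♯, E♯, G♯); A5 is not a chord tone.
It is approached by step up from G♯5 and then sustained as the same pitch into the next harmony.
Arriving early and becoming a chord tone when the harmony changes — an anticipation.

A5 is an anticipation.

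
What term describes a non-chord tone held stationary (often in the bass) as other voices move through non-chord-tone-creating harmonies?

Approach: none. Departure: none — a single pitch is sustained while the chords change around it, passing through harmonies that do not contain it.
No melodic motion at all; the dissonance is created entirely by the moving harmonies against the stationary note — a pedal tone (pedal point).

Pedal tone.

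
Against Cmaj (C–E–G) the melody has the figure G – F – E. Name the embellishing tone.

F is a passing tone.

The harmony at that moment is C major triad (C, E, G); F is not a chord tone.
It is approached by step down from G and left by step down to E.
Step in, step out in the same direction — a passing tone.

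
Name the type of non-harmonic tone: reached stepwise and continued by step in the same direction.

Passing tone.

Approach: by step. Departure: by step, continuing in the same direction.
Stepwise on both sides with no change of direction means the note fills in the space between two different chord tones — a passing tone. (Had it turned back to its starting note it would be a neighbor tone instead.)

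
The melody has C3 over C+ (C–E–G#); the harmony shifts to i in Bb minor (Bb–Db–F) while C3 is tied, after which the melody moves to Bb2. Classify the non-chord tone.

The harmony at that moment is Bb minor triad (Bb, Db, F); C3 is not a chord tone.
It is held over (the same pitch as the preceding C3) and left by step down to Bb2.
Held over from the previous chord and resolving down by step — a suspension.

C3 is a suspension.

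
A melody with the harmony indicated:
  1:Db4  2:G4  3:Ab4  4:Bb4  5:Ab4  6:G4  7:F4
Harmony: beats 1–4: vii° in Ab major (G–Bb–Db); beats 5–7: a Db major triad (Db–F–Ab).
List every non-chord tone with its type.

Ab4 (beat 3) — passing tone; G4 (beat 6) — passing tone.

The harmony at that moment is G diminished triad (G, Bb, Db); Ab4 is not a chord tone.
It is approached by step up from G4 and left by step up to Bb4.
Step in, step out in the same direction — a passing tone.
The harmony at that moment is Db major triad (Db, F, Ab); G4 is not a chord tone.
It is approached by step down from Ab4 and left by step down to F4.
Step in, step out in the same direction — a passing tone.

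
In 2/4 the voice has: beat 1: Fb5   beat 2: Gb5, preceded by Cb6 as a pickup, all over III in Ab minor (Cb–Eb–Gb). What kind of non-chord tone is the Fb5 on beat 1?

Appoggiatura.

The harmony at that moment is Cb major triad (Cb, Eb, Gb); Fb5 is not a chord tone.
It is approached by leap down from Cb6 and left by step up to Gb5.
Leap in, step out, metrically accented — an appoggiatura.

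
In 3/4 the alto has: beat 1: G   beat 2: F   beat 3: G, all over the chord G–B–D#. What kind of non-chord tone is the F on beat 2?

Lower neighbor tone.

The harmony at that moment is G augmented triad (G, B, D#); F is not a chord tone.
It is approached by step down from G and left by step up to G.
Step away and step back to the same note — a neighbor tone (lower neighbor).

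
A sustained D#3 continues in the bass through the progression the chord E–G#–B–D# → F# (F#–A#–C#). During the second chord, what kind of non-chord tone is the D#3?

The harmony at that moment is F# major triad (F#, A#, C#); D#3 is not a chord tone.
It is held over (the same pitch as the preceding D#3) and then sustained as the same pitch into the next harmony.
Sustained through a change of harmony — a pedal tone.

Pedal tone (pedal point).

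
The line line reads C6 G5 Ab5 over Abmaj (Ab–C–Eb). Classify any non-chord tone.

The harmony at that moment is Ab major triad (Ab, C, Eb); G5 is not a chord tone.
It is approached by leap down from C6 and left by step up to Ab5.
Leap in, step out — an appoggiatura.

G5 is an appoggiatura.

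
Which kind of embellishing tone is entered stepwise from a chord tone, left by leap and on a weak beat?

Escape tone.

Approach: by step. Departure: by leap. Metric position: weak.
Step in, leap out, from a weak position — an escape tone (échappée). (It is the mirror image of the appoggiatura, which leaps in and steps out on a strong beat.)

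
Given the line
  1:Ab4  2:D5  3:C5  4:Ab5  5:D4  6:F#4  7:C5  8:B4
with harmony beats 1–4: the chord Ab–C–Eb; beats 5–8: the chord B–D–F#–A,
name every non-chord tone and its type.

D5 (beat 2) — appoggiatura; C5 (beat 7) — appoggiatura.

The harmony at that moment is Ab major triad (Ab, C, Eb); D5 is not a chord tone.
It is approached by leap up from Ab4 and left by step down to C5.
Leap in, step out — an appoggiatura.
The harmony at that moment is B minor seventh chord (B, D, F#, A); C5 is not a chord tone.
It is approached by leap up from F#4 and left by step down to B4.
Leap in, step out — an appoggiatura.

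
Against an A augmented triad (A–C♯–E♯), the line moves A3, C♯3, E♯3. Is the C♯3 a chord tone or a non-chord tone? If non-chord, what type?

Chord tone (the third of A augmented triad).

A augmented triad contains A, C♯, E♯; C♯ is the third, so it is a chord tone.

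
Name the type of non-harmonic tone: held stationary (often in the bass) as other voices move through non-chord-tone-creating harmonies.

Approach: none. Departure: none — a single pitch is sustained while the chords change around it, passing through harmonies that do not contain it.
No melodic motion at all; the dissonance is created entirely by the moving harmonies against the stationary note — a pedal tone (pedal point).

Pedal tone.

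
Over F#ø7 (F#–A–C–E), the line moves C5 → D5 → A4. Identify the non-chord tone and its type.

The harmony at that moment is F# half-diminished seventh chord (F#, A, C, E); D5 is not a chord tone.
It is approached by step up from C5 and left by leap down to A4.
Step in, leap out — an escape tone.

D5 is an escape tone.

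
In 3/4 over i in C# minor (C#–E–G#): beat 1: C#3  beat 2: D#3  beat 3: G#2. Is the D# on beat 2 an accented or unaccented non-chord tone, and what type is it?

The harmony at that moment is C# minor triad (C#, E, G#); D#3 is not a chord tone.
It is approached by step up from C#3 and left by leap down to G#2.
Step in, leap out — an escape tone.
It falls on a weak beat, so it is unaccented.

Unaccented escape tone.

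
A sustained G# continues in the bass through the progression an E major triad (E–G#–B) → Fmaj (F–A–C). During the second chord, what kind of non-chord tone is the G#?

Pedal tone (pedal point).

The harmony at that moment is F major triad (F, A, C); G# is not a chord tone.
It is held over (the same pitch as the preceding G#) and then sustained as the same pitch into the next harmony.
Sustained through a change of harmony — a pedal tone.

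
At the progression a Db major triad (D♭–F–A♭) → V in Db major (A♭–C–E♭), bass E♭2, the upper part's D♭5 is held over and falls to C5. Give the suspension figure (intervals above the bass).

At the second chord the bass is E♭2. The suspended D♭5 lies a seventh above the bass; after resolving down by step to C5, the interval above the bass becomes a sixth.
Suspension figures are named by those two intervals: 7–6.

7–6 suspension.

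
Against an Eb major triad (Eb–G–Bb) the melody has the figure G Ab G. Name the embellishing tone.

Ab is a neighbor tone.

The harmony at that moment is Eb major triad (Eb, G, Bb); Ab is not a chord tone.
It is approached by step up from G and left by step down to G.
Step away and step back to the same note — a neighbor tone (upper neighbor).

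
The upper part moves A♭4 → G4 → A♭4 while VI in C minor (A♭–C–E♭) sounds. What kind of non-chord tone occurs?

G4 is a neighbor tone.

The harmony at that moment is A♭ major triad (A♭, C, E♭); G4 is not a chord tone.
It is approached by step down from A♭4 and left by step up to A♭4.
Step away and step back to the same note — a neighbor tone (lower neighbor).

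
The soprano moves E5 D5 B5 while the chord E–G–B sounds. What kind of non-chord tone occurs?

D5 is an escape tone.

The harmony at that moment is E minor triad (E, G, B); D5 is not a chord tone.
It is approached by step down from E5 and left by leap up to B5.
Step in, leap out — an escape tone.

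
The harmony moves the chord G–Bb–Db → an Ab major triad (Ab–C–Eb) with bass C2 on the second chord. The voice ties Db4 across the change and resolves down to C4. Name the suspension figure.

9–8 suspension.

At the second chord the bass is C2. The suspended Db4 lies a ninth above the bass; after resolving down by step to C4, the interval above the bass becomes an octave.
Suspension figures are named by those two intervals: 9–8.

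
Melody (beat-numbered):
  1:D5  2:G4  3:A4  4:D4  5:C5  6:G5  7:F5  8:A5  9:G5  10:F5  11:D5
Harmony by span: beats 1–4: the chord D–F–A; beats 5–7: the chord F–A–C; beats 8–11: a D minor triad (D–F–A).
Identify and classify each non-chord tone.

G4 (beat 2) — appoggiatura; G5 (beat 6) — appoggiatura; G5 (beat 9) — passing tone.

The harmony at that moment is D minor triad (D, F, A); G4 is not a chord tone.
It is approached by leap down from D5 and left by step up to A4.
Leap in, step out — an appoggiatura.
The harmony at that moment is F major triad (F, A, C); G5 is not a chord tone.
It is approached by leap up from C5 and left by step down to F5.
Leap in, step out — an appoggiatura.
The harmony at that moment is D minor triad (D, F, A); G5 is not a chord tone.
It is approached by step down from A5 and left by step down to F5.
Step in, step out in the same direction — a passing tone.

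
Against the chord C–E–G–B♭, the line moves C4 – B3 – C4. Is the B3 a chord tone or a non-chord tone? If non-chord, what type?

Non-chord tone — a neighbor tone.

The harmony at that moment is C dominant seventh chord (C, E, G, B♭); B3 is not a chord tone.
It is approached by step down from C4 and left by step up to C4.
Step away and step back to the same note — a neighbor tone (lower neighbor).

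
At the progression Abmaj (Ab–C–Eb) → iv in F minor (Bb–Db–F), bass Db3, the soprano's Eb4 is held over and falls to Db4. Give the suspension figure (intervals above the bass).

9–8 suspension.

At the second chord the bass is Db3. The suspended Eb4 lies a ninth above the bass; after resolving down by step to Db4, the interval above the bass becomes an octave.
Suspension figures are named by those two intervals: 9–8.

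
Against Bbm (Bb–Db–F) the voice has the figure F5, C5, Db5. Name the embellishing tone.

C5 is an appoggiatura.

The harmony at that moment is Bb minor triad (Bb, Db, F); C5 is not a chord tone.
It is approached by leap down from F5 and left by step up to Db5.
Leap in, step out — an appoggiatura.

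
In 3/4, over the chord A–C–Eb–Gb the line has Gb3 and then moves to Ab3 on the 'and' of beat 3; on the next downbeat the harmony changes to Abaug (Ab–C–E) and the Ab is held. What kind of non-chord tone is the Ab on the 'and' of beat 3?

Anticipation.

The harmony at that moment is A diminished seventh chord (A, C, Eb, Gb); Ab3 is not a chord tone.
It is approached by step up from Gb3 and then sustained as the same pitch into the next harmony.
Arriving early and becoming a chord tone when the harmony changes — an anticipation.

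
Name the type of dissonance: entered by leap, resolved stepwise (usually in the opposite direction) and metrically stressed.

Approach: by leap. Departure: by step. Metric position: strong.
Leap in, step out, in a metrically strong position — an appoggiatura. (It is the mirror image of the escape tone, which steps in and leaps out from a weak position.)

Appoggiatura.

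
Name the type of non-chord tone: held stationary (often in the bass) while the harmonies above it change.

Pedal tone.

Approach: none. Departure: none — a single pitch is sustained while the chords change around it, passing through harmonies that do not contain it.
No melodic motion at all; the dissonance is created entirely by the moving harmonies against the stationary note — a pedal tone (pedal point).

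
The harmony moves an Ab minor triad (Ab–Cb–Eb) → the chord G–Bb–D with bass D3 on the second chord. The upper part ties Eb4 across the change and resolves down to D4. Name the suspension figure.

9–8 suspension.

At the second chord the bass is D3. The suspended Eb4 lies a ninth above the bass; after resolving down by step to D4, the interval above the bass becomes an octave.
Suspension figures are named by those two intervals: 9–8.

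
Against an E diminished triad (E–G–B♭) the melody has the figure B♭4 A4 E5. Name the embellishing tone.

The harmony at that moment is E diminished triad (E, G, B♭); A4 is not a chord tone.
It is approached by step down from B♭4 and left by leap up to E5.
Step in, leap out — an escape tone.

A4 is an escape tone.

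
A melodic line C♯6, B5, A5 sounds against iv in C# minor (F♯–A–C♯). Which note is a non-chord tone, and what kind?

B5 is a passing tone.

The harmony at that moment is F♯ minor triad (F♯, A, C♯); B5 is not a chord tone.
It is approached by step down from C♯6 and left by step down to A5.
Step in, step out in the same direction — a passing tone.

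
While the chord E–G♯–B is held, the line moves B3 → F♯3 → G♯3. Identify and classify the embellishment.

F♯3 is an appoggiatura.

The harmony at that moment is E major triad (E, G♯, B); F♯3 is not a chord tone.
It is approached by leap down from B3 and left by step up to G♯3.
Leap in, step out — an appoggiatura.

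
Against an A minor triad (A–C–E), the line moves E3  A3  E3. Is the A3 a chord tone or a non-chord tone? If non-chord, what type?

A minor triad contains A, C, E; A is the root, so it is a chord tone.

Chord tone (the root of A minor triad).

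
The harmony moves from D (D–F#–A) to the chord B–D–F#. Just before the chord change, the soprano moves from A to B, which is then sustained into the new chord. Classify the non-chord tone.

The harmony at that moment is D major triad (D, F#, A); B is not a chord tone.
It is approached by step up from A and then sustained as the same pitch into the next harmony.
Arriving early and becoming a chord tone when the harmony changes — an anticipation.

B is an anticipation.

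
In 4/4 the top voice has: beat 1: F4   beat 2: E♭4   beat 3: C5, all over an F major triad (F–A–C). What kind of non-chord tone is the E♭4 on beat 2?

Escape tone.

The harmony at that moment is F major triad (F, A, C); E♭4 is not a chord tone.
It is approached by step down from F4 and left by leap up to C5.
Step in, leap out, on a weak beat — an escape tone.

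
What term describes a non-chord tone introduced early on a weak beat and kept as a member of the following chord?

Approach: ahead of the chord change (typically by step), so it is dissonant against the current harmony. Departure: none — the same pitch is restated or held and is a chord tone of the new harmony.
Dissonant first, consonant once the harmony catches up: the note simply arrives early — an anticipation. (The reverse timing, consonant first and dissonant after the change, would be a suspension or retardation.)

Anticipation.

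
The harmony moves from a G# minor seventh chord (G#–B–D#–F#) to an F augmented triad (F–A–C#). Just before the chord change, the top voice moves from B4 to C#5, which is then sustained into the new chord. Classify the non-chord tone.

The harmony at that moment is G# minor seventh chord (G#, B, D#, F#); C#5 is not a chord tone.
It is approached by step up from B4 and then sustained as the same pitch into the next harmony.
Arriving early and becoming a chord tone when the harmony changes — an anticipation.

C#5 is an anticipation.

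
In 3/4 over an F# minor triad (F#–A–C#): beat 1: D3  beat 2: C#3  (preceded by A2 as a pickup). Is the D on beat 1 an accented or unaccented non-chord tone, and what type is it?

Accented appoggiatura.

The harmony at that moment is F# minor triad (F#, A, C#); D3 is not a chord tone.
It is approached by leap up from A2 and left by step down to C#3.
Leap in, step out — an appoggiatura.
It falls on the downbeat, so it is accented.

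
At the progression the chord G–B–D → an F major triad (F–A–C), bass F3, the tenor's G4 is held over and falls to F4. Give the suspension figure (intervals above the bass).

9–8 suspension.

At the second chord the bass is F3. The suspended G4 lies a ninth above the bass; after resolving down by step to F4, the interval above the bass becomes an octave.
Suspension figures are named by those two intervals: 9–8.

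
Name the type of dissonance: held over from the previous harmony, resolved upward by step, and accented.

Approach: by preparation — the pitch is first a chord tone, then held (tied or repeated) while the harmony changes under it. Departure: up by step. Metric position: strong.
A prepared dissonance that resolves upward by step — a retardation. (The same figure resolving downward would be a suspension.)

Retardation.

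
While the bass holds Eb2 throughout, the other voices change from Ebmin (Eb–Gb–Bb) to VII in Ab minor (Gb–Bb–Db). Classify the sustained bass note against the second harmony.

Pedal tone (pedal point).

The harmony at that moment is Gb major triad (Gb, Bb, Db); Eb2 is not a chord tone.
It is held over (the same pitch as the preceding Eb2) and then sustained as the same pitch into the next harmony.
Sustained through a change of harmony — a pedal tone.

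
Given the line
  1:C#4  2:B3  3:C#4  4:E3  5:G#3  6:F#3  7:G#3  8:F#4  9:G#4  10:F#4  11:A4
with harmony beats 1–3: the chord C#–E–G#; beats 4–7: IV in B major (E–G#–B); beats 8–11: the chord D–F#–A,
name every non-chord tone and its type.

The harmony at that moment is C# minor triad (C#, E, G#); B3 is not a chord tone.
It is approached by step down from C#4 and left by step up to C#4.
Step away and step back to the same note — a neighbor tone (lower neighbor).
The harmony at that moment is E major triad (E, G#, B); F#3 is not a chord tone.
It is approached by step down from G#3 and left by step up to G#3.
Step away and step back to the same note — a neighbor tone (lower neighbor).
The harmony at that moment is D major triad (D, F#, A); G#4 is not a chord tone.
It is approached by step up from F#4 and left by step down to F#4.
Step away and step back to the same note — a neighbor tone (upper neighbor).

B3 (beat 2) — neighbor tone; F#3 (beat 6) — neighbor tone; G#4 (beat 9) — neighbor tone.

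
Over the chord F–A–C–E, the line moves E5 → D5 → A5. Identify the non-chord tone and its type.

The harmony at that moment is F major seventh chord (F, A, C, E); D5 is not a chord tone.
It is approached by step down from E5 and left by leap up to A5.
Step in, leap out — an escape tone.

D5 is an escape tone.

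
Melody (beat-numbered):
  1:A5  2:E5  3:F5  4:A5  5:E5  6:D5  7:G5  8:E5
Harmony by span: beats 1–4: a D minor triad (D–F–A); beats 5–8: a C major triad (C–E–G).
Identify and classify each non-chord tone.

E5 (beat 2) — appoggiatura; D5 (beat 6) — escape tone.

The harmony at that moment is D minor triad (D, F, A); E5 is not a chord tone.
It is approached by leap down from A5 and left by step up to F5.
Leap in, step out — an appoggiatura.
The harmony at that moment is C major triad (C, E, G); D5 is not a chord tone.
It is approached by step down from E5 and left by leap up to G5.
Step in, leap out — an escape tone.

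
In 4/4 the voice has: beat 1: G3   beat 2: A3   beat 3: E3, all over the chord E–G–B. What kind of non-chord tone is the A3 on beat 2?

Escape tone.

The harmony at that moment is E minor triad (E, G, B); A3 is not a chord tone.
It is approached by step up from G3 and left by leap down to E3.
Step in, leap out, on a weak beat — an escape tone.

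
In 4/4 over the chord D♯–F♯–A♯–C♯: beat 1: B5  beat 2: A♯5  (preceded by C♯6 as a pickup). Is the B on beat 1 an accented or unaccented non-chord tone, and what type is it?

Accented passing tone.

The harmony at that moment is D♯ minor seventh chord (D♯, F♯, A♯, C♯); B5 is not a chord tone.
It is approached by step down from C♯6 and left by step down to A♯5.
Step in, step out in the same direction — a passing tone.
It falls on the downbeat, so it is accented.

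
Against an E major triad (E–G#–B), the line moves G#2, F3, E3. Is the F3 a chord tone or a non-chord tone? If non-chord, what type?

Non-chord tone — an appoggiatura.

The harmony at that moment is E major triad (E, G#, B); F3 is not a chord tone.
It is approached by leap up from G#2 and left by step down to E3.
Leap in, step out — an appoggiatura.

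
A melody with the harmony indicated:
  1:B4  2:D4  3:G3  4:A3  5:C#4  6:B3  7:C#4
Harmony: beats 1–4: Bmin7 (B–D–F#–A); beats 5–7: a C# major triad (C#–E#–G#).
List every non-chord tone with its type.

G3 (beat 3) — appoggiatura; B3 (beat 6) — neighbor tone.

The harmony at that moment is B minor seventh chord (B, D, F#, A); G3 is not a chord tone.
It is approached by leap down from D4 and left by step up to A3.
Leap in, step out — an appoggiatura.
The harmony at that moment is C# major triad (C#, E#, G#); B3 is not a chord tone.
It is approached by step down from C#4 and left by step up to C#4.
Step away and step back to the same note — a neighbor tone (lower neighbor).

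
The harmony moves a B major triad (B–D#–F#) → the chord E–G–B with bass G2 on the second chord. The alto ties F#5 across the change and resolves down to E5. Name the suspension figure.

At the second chord the bass is G2. The suspended F#5 lies a seventh above the bass; after resolving down by step to E5, the interval above the bass becomes a sixth.
Suspension figures are named by those two intervals: 7–6.

7–6 suspension.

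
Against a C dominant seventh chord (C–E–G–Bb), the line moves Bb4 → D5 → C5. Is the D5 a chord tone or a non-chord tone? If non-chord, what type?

The harmony at that moment is C dominant seventh chord (C, E, G, Bb); D5 is not a chord tone.
It is approached by leap up from Bb4 and left by step down to C5.
Leap in, step out — an appoggiatura.

Non-chord tone — an appoggiatura.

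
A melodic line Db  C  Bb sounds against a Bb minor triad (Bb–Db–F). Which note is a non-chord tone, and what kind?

The harmony at that moment is Bb minor triad (Bb, Db, F); C is not a chord tone.
It is approached by step down from Db and left by step down to Bb.
Step in, step out in the same direction — a passing tone.

C is a passing tone.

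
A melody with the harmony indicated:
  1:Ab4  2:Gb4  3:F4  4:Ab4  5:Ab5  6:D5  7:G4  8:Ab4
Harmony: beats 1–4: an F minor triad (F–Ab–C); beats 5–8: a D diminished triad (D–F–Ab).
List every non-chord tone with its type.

The harmony at that moment is F minor triad (F, Ab, C); Gb4 is not a chord tone.
It is approached by step down from Ab4 and left by step down to F4.
Step in, step out in the same direction — a passing tone.
The harmony at that moment is D diminished triad (D, F, Ab); G4 is not a chord tone.
It is approached by leap down from D5 and left by step up to Ab4.
Leap in, step out — an appoggiatura.

Gb4 (beat 2) — passing tone; G4 (beat 7) — appoggiatura.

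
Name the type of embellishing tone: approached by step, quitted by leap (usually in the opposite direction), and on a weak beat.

Approach: by step. Departure: by leap. Metric position: weak.
Step in, leap out, from a weak position — an escape tone (échappée). (It is the mirror image of the appoggiatura, which leaps in and steps out on a strong beat.)

Escape tone.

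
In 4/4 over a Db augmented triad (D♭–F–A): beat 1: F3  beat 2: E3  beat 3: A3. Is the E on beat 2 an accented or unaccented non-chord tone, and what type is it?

Unaccented escape tone.

The harmony at that moment is D♭ augmented triad (D♭, F, A); E3 is not a chord tone.
It is approached by step down from F3 and left by leap up to A3.
Step in, leap out — an escape tone.
It falls on a weak beat, so it is unaccented.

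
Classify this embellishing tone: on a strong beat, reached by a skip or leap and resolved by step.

Approach: by leap. Departure: by step. Metric position: strong.
Leap in, step out, in a metrically strong position — an appoggiatura. (It is the mirror image of the escape tone, which steps in and leaps out from a weak position.)

Appoggiatura.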